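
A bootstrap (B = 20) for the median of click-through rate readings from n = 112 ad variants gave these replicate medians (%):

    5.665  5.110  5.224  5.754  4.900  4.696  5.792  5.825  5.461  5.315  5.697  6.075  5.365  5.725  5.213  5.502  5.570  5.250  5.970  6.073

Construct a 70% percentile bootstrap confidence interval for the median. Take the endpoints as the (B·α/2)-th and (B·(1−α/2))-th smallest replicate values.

(5.110, 5.825)

Sorted replicates: 4.696, 4.900, 5.110, 5.213, 5.224, 5.250, 5.315, 5.365, 5.461, 5.502, 5.570, 5.665, 5.697, 5.725, 5.754, 5.792, 5.825, 5.970, 6.073, 6.075
α = 0.30; lower rank = 20 × 0.150 = 3; upper rank = 20 × 0.850 = 17.
The 3rd smallest replicate is 5.110; the 17th is 5.825.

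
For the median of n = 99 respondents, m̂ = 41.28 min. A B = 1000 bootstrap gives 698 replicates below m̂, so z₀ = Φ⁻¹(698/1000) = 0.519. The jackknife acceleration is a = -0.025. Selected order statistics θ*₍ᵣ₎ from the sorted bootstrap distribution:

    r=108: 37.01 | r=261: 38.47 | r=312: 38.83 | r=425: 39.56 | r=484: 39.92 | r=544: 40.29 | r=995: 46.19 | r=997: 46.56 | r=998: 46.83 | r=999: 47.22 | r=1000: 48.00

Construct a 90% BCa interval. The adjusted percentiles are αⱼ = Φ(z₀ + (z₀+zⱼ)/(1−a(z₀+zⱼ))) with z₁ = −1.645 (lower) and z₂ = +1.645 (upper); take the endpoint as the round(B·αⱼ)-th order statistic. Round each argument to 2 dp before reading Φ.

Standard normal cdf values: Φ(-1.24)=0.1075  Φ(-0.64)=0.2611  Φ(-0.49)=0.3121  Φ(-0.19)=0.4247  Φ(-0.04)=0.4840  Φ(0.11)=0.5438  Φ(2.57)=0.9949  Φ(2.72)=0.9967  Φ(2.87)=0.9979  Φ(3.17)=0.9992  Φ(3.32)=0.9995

Lower: z₀ + z₁ = 0.519 + (-1.645) = -1.126; 1 − a(z₀+z₁) = 1 − (-0.025)(-1.126) = 0.9718; argument = 0.519 + (-1.126)/0.9718 = -0.6396 → -0.64.
α₁ = Φ(-0.64) = 0.2611; rank = round(1000 × 0.2611) = 261; θ*₍261₎ = 38.47.
Upper: z₀ + z₂ = 2.164; 1 − a(z₀+z₂) = 1.0541; argument = 2.5719 → 2.57; α₂ = 0.9949; rank = 995; θ*₍995₎ = 46.19.

(38.47, 46.19)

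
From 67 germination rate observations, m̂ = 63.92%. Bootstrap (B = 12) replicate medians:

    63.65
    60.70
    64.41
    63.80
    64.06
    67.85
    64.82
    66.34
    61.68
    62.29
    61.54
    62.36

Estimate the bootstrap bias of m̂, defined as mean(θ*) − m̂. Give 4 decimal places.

bias = −0.2950

mean(θ*) = (63.65 + 60.70 + 64.41 + 63.80 + 64.06 + 67.85 + 64.82 + 66.34 + 61.68 + 62.29 + 61.54 + 62.36) / 12 = 63.62500
bias = 63.62500 − 63.92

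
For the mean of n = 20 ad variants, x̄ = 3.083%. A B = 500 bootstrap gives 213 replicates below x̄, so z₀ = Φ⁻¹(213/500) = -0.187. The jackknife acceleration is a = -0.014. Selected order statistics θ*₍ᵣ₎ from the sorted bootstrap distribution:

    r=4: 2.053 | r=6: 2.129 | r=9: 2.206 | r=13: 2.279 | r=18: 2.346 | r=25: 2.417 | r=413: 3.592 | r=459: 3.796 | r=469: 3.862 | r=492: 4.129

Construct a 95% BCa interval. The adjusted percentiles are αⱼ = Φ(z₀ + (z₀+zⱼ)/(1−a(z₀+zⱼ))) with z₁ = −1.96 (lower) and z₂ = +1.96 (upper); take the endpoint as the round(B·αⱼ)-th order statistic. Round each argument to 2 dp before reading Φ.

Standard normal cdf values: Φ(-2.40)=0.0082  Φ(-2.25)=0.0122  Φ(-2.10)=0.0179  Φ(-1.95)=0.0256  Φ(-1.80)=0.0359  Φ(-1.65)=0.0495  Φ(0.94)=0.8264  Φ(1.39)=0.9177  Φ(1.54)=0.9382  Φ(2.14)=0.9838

(2.053, 3.862)

Lower: z₀ + z₁ = -0.187 + (-1.960) = -2.147; 1 − a(z₀+z₁) = 1 − (-0.014)(-2.147) = 0.9699; argument = -0.187 + (-2.147)/0.9699 = -2.4005 → -2.40.
α₁ = Φ(-2.40) = 0.0082; rank = round(500 × 0.0082) = 4; θ*₍4₎ = 2.053.
Upper: z₀ + z₂ = 1.773; 1 − a(z₀+z₂) = 1.0248; argument = 1.5431 → 1.54; α₂ = 0.9382; rank = 469; θ*₍469₎ = 3.862.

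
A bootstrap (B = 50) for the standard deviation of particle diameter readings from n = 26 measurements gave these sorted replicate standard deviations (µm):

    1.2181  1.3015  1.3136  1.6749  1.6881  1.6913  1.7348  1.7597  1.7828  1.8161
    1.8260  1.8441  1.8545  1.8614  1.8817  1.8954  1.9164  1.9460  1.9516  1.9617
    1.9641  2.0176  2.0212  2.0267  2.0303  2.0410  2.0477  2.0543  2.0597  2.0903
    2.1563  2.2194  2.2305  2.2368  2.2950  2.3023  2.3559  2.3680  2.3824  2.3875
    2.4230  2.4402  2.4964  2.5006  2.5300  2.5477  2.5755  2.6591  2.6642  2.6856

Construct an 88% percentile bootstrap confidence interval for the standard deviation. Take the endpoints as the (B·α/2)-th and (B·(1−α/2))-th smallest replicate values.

(1.3136, 2.5755)

α = 0.12; lower rank = 50 × 0.060 = 3; upper rank = 50 × 0.940 = 47.
The 3rd smallest replicate is 1.3136; the 47th is 2.5755.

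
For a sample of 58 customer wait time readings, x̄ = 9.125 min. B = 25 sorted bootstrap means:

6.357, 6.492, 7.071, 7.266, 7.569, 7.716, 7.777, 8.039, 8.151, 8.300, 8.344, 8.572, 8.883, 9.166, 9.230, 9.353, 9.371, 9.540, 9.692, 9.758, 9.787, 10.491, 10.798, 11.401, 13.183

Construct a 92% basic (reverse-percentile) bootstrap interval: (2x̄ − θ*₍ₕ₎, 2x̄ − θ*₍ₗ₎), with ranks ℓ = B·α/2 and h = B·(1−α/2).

Percentile endpoints at ranks 1 and 24: θ*₍1₎ = 6.357, θ*₍24₎ = 11.401.
Basic interval reflects these around x̄:
  lower = 2 × 9.125 − 11.401 = 6.849
  upper = 2 × 9.125 − 6.357 = 11.893

(6.849, 11.893)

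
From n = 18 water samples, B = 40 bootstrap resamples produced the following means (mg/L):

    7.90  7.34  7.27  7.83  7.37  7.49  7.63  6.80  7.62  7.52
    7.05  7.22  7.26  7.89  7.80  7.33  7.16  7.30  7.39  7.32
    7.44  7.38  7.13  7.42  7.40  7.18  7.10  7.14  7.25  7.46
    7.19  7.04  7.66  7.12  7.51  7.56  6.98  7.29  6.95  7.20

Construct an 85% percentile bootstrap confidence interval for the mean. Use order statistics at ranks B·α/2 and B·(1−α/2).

(6.98, 7.80)

Sorted replicates: 6.80, 6.95, 6.98, 7.04, 7.05, 7.10, 7.12, 7.13, 7.14, 7.16, 7.18, 7.19, 7.20, 7.22, 7.25, 7.26, 7.27, 7.29, 7.30, 7.32, 7.33, 7.34, 7.37, 7.38, 7.39, 7.40, 7.42, 7.44, 7.46, 7.49, 7.51, 7.52, 7.56, 7.62, 7.63, 7.66, 7.80, 7.83, 7.89, 7.90
α = 0.15; lower rank = 40 × 0.075 = 3; upper rank = 40 × 0.925 = 37.
The 3rd smallest replicate is 6.98; the 37th is 7.80.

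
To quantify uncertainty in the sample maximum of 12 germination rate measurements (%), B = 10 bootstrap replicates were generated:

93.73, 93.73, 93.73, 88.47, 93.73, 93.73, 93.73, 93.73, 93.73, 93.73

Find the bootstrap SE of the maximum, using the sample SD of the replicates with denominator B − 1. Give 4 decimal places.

Bootstrap SE is the standard deviation of the 10 replicate maximums.
Mean of replicates: (93.73 + 93.73 + 93.73 + 88.47 + 93.73 + 93.73 + 93.73 + 93.73 + 93.73 + 93.73) / 10 = 932.04000 / 10 = 93.20400
Sum of squared deviations: (+0.52600)² + (+0.52600)² + (+0.52600)² + (−4.73400)² + (+0.52600)² + (+0.52600)² + (+0.52600)² + (+0.52600)² + (+0.52600)² + (+0.52600)² = 24.90084
Variance = 24.90084 / 9 = 2.76676
SE* = √2.76676

SE* = 1.6634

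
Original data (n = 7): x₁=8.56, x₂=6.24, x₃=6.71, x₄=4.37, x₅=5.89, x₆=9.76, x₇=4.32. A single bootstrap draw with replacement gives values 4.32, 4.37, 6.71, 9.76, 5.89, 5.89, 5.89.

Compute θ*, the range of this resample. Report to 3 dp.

θ* = 5.440

Range = 9.76 − 4.32 = 5.440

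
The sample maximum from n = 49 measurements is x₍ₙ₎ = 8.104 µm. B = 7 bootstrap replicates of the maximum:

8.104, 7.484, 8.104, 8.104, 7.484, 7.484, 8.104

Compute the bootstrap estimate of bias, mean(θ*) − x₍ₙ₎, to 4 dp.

bias = −0.2657

mean(θ*) = (8.104 + 7.484 + 8.104 + 8.104 + 7.484 + 7.484 + 8.104) / 7 = 7.83829
bias = 7.83829 − 8.104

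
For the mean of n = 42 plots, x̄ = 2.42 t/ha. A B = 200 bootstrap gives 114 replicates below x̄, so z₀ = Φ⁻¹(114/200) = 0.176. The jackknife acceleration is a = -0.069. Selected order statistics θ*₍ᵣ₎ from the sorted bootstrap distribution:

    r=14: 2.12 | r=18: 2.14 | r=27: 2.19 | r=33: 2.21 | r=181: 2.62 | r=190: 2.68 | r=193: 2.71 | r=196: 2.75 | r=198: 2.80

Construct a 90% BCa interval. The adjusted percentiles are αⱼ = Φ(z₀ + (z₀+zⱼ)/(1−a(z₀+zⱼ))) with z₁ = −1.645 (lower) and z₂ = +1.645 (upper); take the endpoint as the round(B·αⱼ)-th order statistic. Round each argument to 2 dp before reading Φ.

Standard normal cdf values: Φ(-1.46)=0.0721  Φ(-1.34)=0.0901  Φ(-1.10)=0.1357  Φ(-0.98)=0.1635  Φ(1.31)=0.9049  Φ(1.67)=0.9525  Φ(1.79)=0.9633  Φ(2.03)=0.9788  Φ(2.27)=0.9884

(2.12, 2.71)

Lower: z₀ + z₁ = 0.176 + (-1.645) = -1.469; 1 − a(z₀+z₁) = 1 − (-0.069)(-1.469) = 0.8986; argument = 0.176 + (-1.469)/0.8986 = -1.4587 → -1.46.
α₁ = Φ(-1.46) = 0.0721; rank = round(200 × 0.0721) = 14; θ*₍14₎ = 2.12.
Upper: z₀ + z₂ = 1.821; 1 − a(z₀+z₂) = 1.1256; argument = 1.7937 → 1.79; α₂ = 0.9633; rank = 193; θ*₍193₎ = 2.71.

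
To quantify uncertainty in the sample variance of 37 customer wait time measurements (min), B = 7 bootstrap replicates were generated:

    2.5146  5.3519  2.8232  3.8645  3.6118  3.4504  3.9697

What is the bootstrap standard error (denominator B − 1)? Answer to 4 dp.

SE* = 0.9182

Bootstrap SE is the standard deviation of the 7 replicate variances.
Mean of replicates: (2.5146 + 5.3519 + 2.8232 + 3.8645 + 3.6118 + 3.4504 + 3.9697) / 7 = 25.58610 / 7 = 3.65516
Sum of squared deviations: (−1.14056)² + (+1.69674)² + (−0.83196)² + (+0.20934)² + (−0.04336)² + (−0.20476)² + (+0.31454)² = 5.05853
Variance = 5.05853 / 6 = 0.84309
SE* = √0.84309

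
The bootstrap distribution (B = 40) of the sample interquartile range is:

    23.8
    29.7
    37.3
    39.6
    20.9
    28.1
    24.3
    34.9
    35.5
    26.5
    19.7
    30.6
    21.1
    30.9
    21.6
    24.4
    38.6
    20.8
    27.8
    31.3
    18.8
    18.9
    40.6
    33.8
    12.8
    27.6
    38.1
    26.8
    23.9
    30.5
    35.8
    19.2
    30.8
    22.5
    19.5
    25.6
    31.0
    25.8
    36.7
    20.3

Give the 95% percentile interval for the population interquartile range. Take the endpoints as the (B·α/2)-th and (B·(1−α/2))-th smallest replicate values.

Sorted replicates: 12.8, 18.8, 18.9, 19.2, 19.5, 19.7, 20.3, 20.8, 20.9, 21.1, 21.6, 22.5, 23.8, 23.9, 24.3, 24.4, 25.6, 25.8, 26.5, 26.8, 27.6, 27.8, 28.1, 29.7, 30.5, 30.6, 30.8, 30.9, 31.0, 31.3, 33.8, 34.9, 35.5, 35.8, 36.7, 37.3, 38.1, 38.6, 39.6, 40.6
α = 0.05; lower rank = 40 × 0.025 = 1; upper rank = 40 × 0.975 = 39.
The 1st smallest replicate is 12.8; the 39th is 39.6.

(12.8, 39.6)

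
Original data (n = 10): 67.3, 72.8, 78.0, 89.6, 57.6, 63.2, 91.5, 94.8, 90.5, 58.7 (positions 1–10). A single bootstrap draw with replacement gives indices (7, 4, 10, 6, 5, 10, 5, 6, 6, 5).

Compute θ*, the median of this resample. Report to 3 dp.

θ* = 60.950

Resample values: 91.5, 89.6, 58.7, 63.2, 57.6, 58.7, 57.6, 63.2, 63.2, 57.6.
Sorted: 57.6, 57.6, 57.6, 58.7, 58.7, 63.2, 63.2, 63.2, 89.6, 91.5
Median = average of the two middle values = 60.950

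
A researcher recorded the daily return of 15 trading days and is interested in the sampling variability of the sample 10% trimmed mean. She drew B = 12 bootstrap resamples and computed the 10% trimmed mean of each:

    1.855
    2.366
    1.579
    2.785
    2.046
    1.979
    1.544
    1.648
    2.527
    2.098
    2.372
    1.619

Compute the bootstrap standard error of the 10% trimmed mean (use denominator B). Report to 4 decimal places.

SE* = 0.3915

Bootstrap SE is the standard deviation of the 12 replicate 10% trimmed means.
Mean of replicates: (1.855 + 2.366 + 1.579 + 2.785 + 2.046 + 1.979 + 1.544 + 1.648 + 2.527 + 2.098 + 2.372 + 1.619) / 12 = 24.41800 / 12 = 2.03483
Sum of squared deviations: (−0.17983)² + (+0.33117)² + (−0.45583)² + (+0.75017)² + (+0.01117)² + (−0.05583)² + (−0.49083)² + (−0.38683)² + (+0.49217)² + (+0.06317)² + (+0.33717)² + (−0.41583)² = 1.83916
Variance = 1.83916 / 12 = 0.15326
SE* = √0.15326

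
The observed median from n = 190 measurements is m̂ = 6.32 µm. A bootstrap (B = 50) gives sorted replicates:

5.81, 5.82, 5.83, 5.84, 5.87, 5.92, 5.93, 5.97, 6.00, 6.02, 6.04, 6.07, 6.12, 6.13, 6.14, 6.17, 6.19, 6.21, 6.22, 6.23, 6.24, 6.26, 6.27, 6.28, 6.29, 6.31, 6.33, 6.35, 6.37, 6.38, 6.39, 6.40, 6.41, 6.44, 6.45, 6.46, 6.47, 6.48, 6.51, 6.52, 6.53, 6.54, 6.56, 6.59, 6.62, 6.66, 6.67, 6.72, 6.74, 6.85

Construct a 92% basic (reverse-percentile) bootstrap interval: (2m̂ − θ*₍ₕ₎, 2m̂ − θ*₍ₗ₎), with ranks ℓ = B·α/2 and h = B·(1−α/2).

Percentile endpoints at ranks 2 and 48: θ*₍2₎ = 5.82, θ*₍48₎ = 6.72.
Basic interval reflects these around m̂:
  lower = 2 × 6.32 − 6.72 = 5.92
  upper = 2 × 6.32 − 5.82 = 6.82

(5.92, 6.82)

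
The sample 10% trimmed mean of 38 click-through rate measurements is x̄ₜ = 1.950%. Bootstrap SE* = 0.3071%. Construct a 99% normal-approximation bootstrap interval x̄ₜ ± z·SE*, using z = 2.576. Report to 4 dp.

Margin = 2.576 × 0.3071 = 0.79109
Interval: 1.950 ± 0.79109

(1.1589, 2.7411)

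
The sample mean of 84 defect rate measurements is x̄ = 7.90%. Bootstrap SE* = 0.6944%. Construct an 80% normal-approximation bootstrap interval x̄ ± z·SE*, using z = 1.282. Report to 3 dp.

Margin = 1.282 × 0.6944 = 0.8902
Interval: 7.90 ± 0.8902

(7.010, 8.790)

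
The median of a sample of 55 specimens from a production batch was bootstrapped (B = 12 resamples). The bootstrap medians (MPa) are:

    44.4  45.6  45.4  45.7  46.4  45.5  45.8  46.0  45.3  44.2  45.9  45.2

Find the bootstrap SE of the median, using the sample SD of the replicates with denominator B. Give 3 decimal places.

Bootstrap SE is the standard deviation of the 12 replicate medians.
Mean of replicates: (44.4 + 45.6 + 45.4 + 45.7 + 46.4 + 45.5 + 45.8 + 46.0 + 45.3 + 44.2 + 45.9 + 45.2) / 12 = 545.4000 / 12 = 45.4500
Sum of squared deviations: (−1.0500)² + (+0.1500)² + (−0.0500)² + (+0.2500)² + (+0.9500)² + (+0.0500)² + (+0.3500)² + (+0.5500)² + (−0.1500)² + (−1.2500)² + (+0.4500)² + (−0.2500)² = 4.3700
Variance = 4.3700 / 12 = 0.3642
SE* = √0.3642

SE* = 0.603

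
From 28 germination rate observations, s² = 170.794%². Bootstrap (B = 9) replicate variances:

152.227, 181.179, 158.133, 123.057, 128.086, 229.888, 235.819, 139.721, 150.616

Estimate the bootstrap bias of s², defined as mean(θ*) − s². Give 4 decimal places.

mean(θ*) = (152.227 + 181.179 + 158.133 + 123.057 + 128.086 + 229.888 + 235.819 + 139.721 + 150.616) / 9 = 166.52511
bias = 166.52511 − 170.794

bias = −4.2689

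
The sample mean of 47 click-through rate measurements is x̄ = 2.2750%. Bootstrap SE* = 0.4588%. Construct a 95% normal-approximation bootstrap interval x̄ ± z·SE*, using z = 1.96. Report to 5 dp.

(1.37575, 3.17425)

Margin = 1.96 × 0.4588 = 0.899248
Interval: 2.2750 ± 0.899248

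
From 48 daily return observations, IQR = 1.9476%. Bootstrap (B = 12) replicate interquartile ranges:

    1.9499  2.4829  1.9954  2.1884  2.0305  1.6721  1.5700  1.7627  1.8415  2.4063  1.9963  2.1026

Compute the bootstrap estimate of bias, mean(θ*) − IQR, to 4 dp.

bias = +0.0523

mean(θ*) = (1.9499 + 2.4829 + 1.9954 + 2.1884 + 2.0305 + 1.6721 + 1.5700 + 1.7627 + 1.8415 + 2.4063 + 1.9963 + 2.1026) / 12 = 1.99988
bias = 1.99988 − 1.9476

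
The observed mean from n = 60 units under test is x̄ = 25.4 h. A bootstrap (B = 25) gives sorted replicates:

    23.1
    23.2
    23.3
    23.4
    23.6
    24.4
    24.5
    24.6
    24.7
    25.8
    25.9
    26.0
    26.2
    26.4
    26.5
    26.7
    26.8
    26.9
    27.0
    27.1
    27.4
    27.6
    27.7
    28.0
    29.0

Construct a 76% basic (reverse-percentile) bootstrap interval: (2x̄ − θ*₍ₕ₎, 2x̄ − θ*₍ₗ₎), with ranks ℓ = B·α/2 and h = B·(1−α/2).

(23.2, 27.5)

Percentile endpoints at ranks 3 and 22: θ*₍3₎ = 23.3, θ*₍22₎ = 27.6.
Basic interval reflects these around x̄:
  lower = 2 × 25.4 − 27.6 = 23.2
  upper = 2 × 25.4 − 23.3 = 27.5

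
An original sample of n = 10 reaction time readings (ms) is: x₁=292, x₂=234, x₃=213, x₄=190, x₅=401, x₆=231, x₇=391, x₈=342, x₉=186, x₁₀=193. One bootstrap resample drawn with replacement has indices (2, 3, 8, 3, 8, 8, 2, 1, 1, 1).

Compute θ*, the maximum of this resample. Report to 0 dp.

Resample values: 234, 213, 342, 213, 342, 342, 234, 292, 292, 292.
Maximum = 342

θ* = 342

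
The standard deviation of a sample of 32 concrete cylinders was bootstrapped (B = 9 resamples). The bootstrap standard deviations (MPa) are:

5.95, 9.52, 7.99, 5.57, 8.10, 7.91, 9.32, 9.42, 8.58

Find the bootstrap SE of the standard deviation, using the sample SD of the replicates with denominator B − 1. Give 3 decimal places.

Bootstrap SE is the standard deviation of the 9 replicate standard deviations.
Mean of replicates: (5.95 + 9.52 + 7.99 + 5.57 + 8.10 + 7.91 + 9.32 + 9.42 + 8.58) / 9 = 72.3600 / 9 = 8.0400
Sum of squared deviations: (−2.0900)² + (+1.4800)² + (−0.0500)² + (−2.4700)² + (+0.0600)² + (−0.1300)² + (+1.2800)² + (+1.3800)² + (+0.5400)² = 16.5168
Variance = 16.5168 / 8 = 2.0646
SE* = √2.0646

SE* = 1.437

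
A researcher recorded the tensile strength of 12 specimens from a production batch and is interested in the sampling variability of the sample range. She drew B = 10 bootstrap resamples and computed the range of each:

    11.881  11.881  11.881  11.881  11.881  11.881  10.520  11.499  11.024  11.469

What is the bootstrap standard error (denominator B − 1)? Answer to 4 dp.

SE* = 0.4708

Bootstrap SE is the standard deviation of the 10 replicate ranges.
Mean of replicates: (11.881 + 11.881 + 11.881 + 11.881 + 11.881 + 11.881 + 10.520 + 11.499 + 11.024 + 11.469) / 10 = 115.79800 / 10 = 11.57980
Sum of squared deviations: (+0.30120)² + (+0.30120)² + (+0.30120)² + (+0.30120)² + (+0.30120)² + (+0.30120)² + (−1.05980)² + (−0.08080)² + (−0.55580)² + (−0.11080)² = 1.99522
Variance = 1.99522 / 9 = 0.22169
SE* = √0.22169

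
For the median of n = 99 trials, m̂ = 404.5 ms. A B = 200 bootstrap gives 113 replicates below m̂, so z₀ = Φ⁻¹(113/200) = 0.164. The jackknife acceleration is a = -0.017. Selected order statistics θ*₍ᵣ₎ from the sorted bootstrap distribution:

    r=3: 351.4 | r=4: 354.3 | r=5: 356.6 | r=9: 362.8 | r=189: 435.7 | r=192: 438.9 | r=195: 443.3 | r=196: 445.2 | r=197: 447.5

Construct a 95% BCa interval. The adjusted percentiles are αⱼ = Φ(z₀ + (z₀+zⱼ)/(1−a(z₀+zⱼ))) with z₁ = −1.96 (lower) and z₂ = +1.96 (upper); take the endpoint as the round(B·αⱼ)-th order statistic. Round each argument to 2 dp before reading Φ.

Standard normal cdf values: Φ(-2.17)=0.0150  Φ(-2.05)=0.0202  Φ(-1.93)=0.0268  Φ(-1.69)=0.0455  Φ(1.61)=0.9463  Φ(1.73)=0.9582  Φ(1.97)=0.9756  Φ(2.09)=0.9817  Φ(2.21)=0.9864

(362.8, 447.5)

Lower: z₀ + z₁ = 0.164 + (-1.960) = -1.796; 1 − a(z₀+z₁) = 1 − (-0.017)(-1.796) = 0.9695; argument = 0.164 + (-1.796)/0.9695 = -1.6886 → -1.69.
α₁ = Φ(-1.69) = 0.0455; rank = round(200 × 0.0455) = 9; θ*₍9₎ = 362.8.
Upper: z₀ + z₂ = 2.124; 1 − a(z₀+z₂) = 1.0361; argument = 2.2140 → 2.21; α₂ = 0.9864; rank = 197; θ*₍197₎ = 447.5.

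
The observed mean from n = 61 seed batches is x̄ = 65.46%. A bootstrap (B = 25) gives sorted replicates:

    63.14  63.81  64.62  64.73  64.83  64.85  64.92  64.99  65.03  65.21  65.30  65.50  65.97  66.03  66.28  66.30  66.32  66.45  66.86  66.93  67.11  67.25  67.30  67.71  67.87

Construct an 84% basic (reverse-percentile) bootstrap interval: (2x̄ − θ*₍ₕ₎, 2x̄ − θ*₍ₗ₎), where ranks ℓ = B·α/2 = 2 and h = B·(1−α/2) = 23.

(63.62, 67.11)

Percentile endpoints at ranks 2 and 23: θ*₍2₎ = 63.81, θ*₍23₎ = 67.30.
Basic interval reflects these around x̄:
  lower = 2 × 65.46 − 67.30 = 63.62
  upper = 2 × 65.46 − 63.81 = 67.11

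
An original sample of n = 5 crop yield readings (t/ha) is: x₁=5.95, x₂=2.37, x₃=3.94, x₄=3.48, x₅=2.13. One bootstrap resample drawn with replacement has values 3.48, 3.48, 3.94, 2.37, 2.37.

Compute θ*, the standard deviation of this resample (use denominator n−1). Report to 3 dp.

Mean = 3.1280; sum of squared deviations = 2.0563
s² = 2.0563 / 4 = 0.5141
s = √0.5141 = 0.717

θ* = 0.717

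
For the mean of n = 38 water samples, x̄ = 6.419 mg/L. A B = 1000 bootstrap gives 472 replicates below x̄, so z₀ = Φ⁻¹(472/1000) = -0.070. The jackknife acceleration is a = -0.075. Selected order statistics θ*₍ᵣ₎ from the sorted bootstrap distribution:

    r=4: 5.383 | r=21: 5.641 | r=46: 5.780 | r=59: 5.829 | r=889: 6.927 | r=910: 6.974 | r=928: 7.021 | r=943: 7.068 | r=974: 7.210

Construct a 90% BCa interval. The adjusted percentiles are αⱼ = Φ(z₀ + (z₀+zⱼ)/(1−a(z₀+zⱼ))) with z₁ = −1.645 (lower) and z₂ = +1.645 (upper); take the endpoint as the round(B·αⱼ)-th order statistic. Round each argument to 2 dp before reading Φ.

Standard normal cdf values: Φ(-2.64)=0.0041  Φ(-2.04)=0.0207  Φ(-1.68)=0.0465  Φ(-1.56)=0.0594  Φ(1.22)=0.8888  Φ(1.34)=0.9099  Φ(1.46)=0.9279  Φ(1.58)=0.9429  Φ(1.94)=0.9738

(5.641, 6.974)

Lower: z₀ + z₁ = -0.070 + (-1.645) = -1.715; 1 − a(z₀+z₁) = 1 − (-0.075)(-1.715) = 0.8714; argument = -0.070 + (-1.715)/0.8714 = -2.0382 → -2.04.
α₁ = Φ(-2.04) = 0.0207; rank = round(1000 × 0.0207) = 21; θ*₍21₎ = 5.641.
Upper: z₀ + z₂ = 1.575; 1 − a(z₀+z₂) = 1.1181; argument = 1.3386 → 1.34; α₂ = 0.9099; rank = 910; θ*₍910₎ = 6.974.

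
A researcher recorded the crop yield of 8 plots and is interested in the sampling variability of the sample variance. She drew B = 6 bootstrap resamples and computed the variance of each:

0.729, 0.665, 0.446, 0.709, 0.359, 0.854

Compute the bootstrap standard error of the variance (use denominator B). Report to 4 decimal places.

SE* = 0.1706

Bootstrap SE is the standard deviation of the 6 replicate variances.
Mean of replicates: (0.729 + 0.665 + 0.446 + 0.709 + 0.359 + 0.854) / 6 = 3.76200 / 6 = 0.62700
Sum of squared deviations: (+0.10200)² + (+0.03800)² + (−0.18100)² + (+0.08200)² + (−0.26800)² + (+0.22700)² = 0.17469
Variance = 0.17469 / 6 = 0.02911
SE* = √0.02911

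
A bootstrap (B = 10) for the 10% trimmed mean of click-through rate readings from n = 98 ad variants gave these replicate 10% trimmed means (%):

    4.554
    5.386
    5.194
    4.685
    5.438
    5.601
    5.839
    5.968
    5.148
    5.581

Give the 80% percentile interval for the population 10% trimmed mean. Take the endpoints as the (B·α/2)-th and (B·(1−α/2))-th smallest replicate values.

(4.554, 5.839)

Sorted replicates: 4.554, 4.685, 5.148, 5.194, 5.386, 5.438, 5.581, 5.601, 5.839, 5.968
α = 0.20; lower rank = 10 × 0.100 = 1; upper rank = 10 × 0.900 = 9.
The 1st smallest replicate is 4.554; the 9th is 5.839.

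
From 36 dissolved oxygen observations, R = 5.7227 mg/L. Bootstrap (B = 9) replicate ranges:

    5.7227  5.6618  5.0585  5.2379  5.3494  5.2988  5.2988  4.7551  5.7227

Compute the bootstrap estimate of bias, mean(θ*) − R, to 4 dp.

bias = −0.3776

mean(θ*) = (5.7227 + 5.6618 + 5.0585 + 5.2379 + 5.3494 + 5.2988 + 5.2988 + 4.7551 + 5.7227) / 9 = 5.34508
bias = 5.34508 − 5.7227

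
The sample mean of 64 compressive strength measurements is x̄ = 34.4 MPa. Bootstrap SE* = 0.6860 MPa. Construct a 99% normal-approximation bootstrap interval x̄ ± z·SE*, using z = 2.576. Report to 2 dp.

Margin = 2.576 × 0.6860 = 1.767
Interval: 34.4 ± 1.767

(32.63, 36.17)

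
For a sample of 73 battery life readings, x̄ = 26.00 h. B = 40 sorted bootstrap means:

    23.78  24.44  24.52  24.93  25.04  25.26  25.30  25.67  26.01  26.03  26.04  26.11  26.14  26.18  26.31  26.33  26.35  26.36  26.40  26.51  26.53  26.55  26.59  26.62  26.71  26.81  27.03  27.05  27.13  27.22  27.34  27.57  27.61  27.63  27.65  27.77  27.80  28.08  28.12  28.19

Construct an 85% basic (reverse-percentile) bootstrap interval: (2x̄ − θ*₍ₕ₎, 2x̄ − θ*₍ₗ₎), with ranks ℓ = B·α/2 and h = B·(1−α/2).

Percentile endpoints at ranks 3 and 37: θ*₍3₎ = 24.52, θ*₍37₎ = 27.80.
Basic interval reflects these around x̄:
  lower = 2 × 26.00 − 27.80 = 24.20
  upper = 2 × 26.00 − 24.52 = 27.48

(24.20, 27.48)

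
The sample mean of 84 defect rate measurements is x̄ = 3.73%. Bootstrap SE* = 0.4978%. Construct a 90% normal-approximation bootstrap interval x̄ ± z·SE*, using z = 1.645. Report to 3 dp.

Margin = 1.645 × 0.4978 = 0.8189
Interval: 3.73 ± 0.8189

(2.911, 4.549)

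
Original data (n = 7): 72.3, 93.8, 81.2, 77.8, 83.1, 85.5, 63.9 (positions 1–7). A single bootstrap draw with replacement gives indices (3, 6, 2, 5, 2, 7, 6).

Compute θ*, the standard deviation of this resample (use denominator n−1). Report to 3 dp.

θ* = 10.075

Resample values: 81.2, 85.5, 93.8, 83.1, 93.8, 63.9, 85.5.
Mean = 83.8286; sum of squared deviations = 609.0343
s² = 609.0343 / 6 = 101.5057
s = √101.5057 = 10.075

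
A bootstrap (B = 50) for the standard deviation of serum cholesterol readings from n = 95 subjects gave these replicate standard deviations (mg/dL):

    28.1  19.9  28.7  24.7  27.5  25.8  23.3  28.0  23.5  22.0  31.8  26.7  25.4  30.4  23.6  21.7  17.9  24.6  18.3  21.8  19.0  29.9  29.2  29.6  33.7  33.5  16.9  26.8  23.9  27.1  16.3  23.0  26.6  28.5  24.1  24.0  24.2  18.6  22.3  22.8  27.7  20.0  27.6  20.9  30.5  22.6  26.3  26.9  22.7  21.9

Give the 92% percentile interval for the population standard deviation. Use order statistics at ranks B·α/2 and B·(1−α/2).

Sorted replicates: 16.3, 16.9, 17.9, 18.3, 18.6, 19.0, 19.9, 20.0, 20.9, 21.7, 21.8, 21.9, 22.0, 22.3, 22.6, 22.7, 22.8, 23.0, 23.3, 23.5, 23.6, 23.9, 24.0, 24.1, 24.2, 24.6, 24.7, 25.4, 25.8, 26.3, 26.6, 26.7, 26.8, 26.9, 27.1, 27.5, 27.6, 27.7, 28.0, 28.1, 28.5, 28.7, 29.2, 29.6, 29.9, 30.4, 30.5, 31.8, 33.5, 33.7
α = 0.08; lower rank = 50 × 0.040 = 2; upper rank = 50 × 0.960 = 48.
The 2nd smallest replicate is 16.9; the 48th is 31.8.

(16.9, 31.8)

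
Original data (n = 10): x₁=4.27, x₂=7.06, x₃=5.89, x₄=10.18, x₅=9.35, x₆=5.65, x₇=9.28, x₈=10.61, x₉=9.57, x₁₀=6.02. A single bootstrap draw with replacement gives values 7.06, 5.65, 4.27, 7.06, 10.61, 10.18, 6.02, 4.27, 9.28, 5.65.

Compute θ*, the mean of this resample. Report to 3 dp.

θ* = 7.005

Mean = (7.06 + 5.65 + 4.27 + 7.06 + 10.61 + 10.18 + 6.02 + 4.27 + 9.28 + 5.65) / 10 = 70.050 / 10 = 7.005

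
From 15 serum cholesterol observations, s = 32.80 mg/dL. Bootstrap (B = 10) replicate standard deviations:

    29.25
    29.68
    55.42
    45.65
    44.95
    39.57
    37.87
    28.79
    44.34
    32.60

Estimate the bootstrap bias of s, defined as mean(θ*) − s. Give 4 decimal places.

bias = +6.0120

mean(θ*) = (29.25 + 29.68 + 55.42 + 45.65 + 44.95 + 39.57 + 37.87 + 28.79 + 44.34 + 32.60) / 10 = 38.81200
bias = 38.81200 − 32.80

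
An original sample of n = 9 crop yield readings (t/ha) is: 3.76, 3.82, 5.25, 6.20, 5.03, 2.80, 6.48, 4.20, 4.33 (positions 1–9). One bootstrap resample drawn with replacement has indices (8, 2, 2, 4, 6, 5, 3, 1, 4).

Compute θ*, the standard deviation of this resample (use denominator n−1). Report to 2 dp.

θ* = 1.17

Resample values: 4.20, 3.82, 3.82, 6.20, 2.80, 5.03, 5.25, 3.76, 6.20.
Mean = 4.5644; sum of squared deviations = 11.0384
s² = 11.0384 / 8 = 1.3798
s = √1.3798 = 1.17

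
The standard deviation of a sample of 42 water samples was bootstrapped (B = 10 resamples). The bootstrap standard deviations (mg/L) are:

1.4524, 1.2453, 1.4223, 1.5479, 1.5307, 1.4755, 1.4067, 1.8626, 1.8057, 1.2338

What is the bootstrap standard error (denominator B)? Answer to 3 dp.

Bootstrap SE is the standard deviation of the 10 replicate standard deviations.
Mean of replicates: (1.4524 + 1.2453 + 1.4223 + 1.5479 + 1.5307 + 1.4755 + 1.4067 + 1.8626 + 1.8057 + 1.2338) / 10 = 14.98290 / 10 = 1.49829
Sum of squared deviations: (−0.04589)² + (−0.25299)² + (−0.07599)² + (+0.04961)² + (+0.03241)² + (−0.02279)² + (−0.09159)² + (+0.36431)² + (+0.30741)² + (−0.26449)² = 0.38148
Variance = 0.38148 / 10 = 0.03815
SE* = √0.03815

SE* = 0.195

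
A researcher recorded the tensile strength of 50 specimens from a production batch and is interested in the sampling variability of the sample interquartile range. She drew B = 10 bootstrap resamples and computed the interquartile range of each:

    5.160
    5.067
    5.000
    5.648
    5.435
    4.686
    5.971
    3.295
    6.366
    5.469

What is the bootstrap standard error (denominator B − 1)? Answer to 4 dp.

SE* = 0.8323

Bootstrap SE is the standard deviation of the 10 replicate interquartile ranges.
Mean of replicates: (5.160 + 5.067 + 5.000 + 5.648 + 5.435 + 4.686 + 5.971 + 3.295 + 6.366 + 5.469) / 10 = 52.09700 / 10 = 5.20970
Sum of squared deviations: (−0.04970)² + (−0.14270)² + (−0.20970)² + (+0.43830)² + (+0.22530)² + (−0.52370)² + (+0.76130)² + (−1.91470)² + (+1.15630)² + (+0.25930)² = 6.23386
Variance = 6.23386 / 9 = 0.69265
SE* = √0.69265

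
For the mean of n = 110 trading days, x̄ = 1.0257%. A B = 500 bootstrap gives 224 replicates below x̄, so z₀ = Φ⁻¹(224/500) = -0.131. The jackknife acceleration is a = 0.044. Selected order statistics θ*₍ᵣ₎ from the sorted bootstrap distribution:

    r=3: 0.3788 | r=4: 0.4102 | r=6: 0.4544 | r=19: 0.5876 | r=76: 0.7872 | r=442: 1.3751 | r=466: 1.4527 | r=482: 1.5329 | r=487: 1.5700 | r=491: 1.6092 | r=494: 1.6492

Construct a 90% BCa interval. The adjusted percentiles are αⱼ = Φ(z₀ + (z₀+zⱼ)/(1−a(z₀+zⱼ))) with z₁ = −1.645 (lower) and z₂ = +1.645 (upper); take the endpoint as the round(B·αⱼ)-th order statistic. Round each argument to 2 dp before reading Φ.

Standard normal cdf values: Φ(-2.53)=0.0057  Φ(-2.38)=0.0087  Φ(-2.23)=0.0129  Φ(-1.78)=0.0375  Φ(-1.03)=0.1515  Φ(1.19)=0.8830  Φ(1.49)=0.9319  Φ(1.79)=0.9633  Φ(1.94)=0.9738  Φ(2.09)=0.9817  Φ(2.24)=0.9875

Lower: z₀ + z₁ = -0.131 + (-1.645) = -1.776; 1 − a(z₀+z₁) = 1 − (0.044)(-1.776) = 1.0781; argument = -0.131 + (-1.776)/1.0781 = -1.7783 → -1.78.
α₁ = Φ(-1.78) = 0.0375; rank = round(500 × 0.0375) = 19; θ*₍19₎ = 0.5876.
Upper: z₀ + z₂ = 1.514; 1 − a(z₀+z₂) = 0.9334; argument = 1.4911 → 1.49; α₂ = 0.9319; rank = 466; θ*₍466₎ = 1.4527.

(0.5876, 1.4527)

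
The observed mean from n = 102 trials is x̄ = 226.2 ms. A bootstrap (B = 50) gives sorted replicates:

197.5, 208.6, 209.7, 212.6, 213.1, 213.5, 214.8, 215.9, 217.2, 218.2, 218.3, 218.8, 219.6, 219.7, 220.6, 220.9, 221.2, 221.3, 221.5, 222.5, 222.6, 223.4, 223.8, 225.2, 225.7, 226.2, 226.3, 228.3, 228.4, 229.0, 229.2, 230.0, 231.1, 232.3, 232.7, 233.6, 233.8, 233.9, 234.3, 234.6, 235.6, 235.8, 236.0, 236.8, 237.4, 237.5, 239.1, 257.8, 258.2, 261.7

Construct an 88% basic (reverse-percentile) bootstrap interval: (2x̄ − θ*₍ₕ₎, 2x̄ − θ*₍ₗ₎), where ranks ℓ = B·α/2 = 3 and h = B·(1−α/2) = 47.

Percentile endpoints at ranks 3 and 47: θ*₍3₎ = 209.7, θ*₍47₎ = 239.1.
Basic interval reflects these around x̄:
  lower = 2 × 226.2 − 239.1 = 213.3
  upper = 2 × 226.2 − 209.7 = 242.7

(213.3, 242.7)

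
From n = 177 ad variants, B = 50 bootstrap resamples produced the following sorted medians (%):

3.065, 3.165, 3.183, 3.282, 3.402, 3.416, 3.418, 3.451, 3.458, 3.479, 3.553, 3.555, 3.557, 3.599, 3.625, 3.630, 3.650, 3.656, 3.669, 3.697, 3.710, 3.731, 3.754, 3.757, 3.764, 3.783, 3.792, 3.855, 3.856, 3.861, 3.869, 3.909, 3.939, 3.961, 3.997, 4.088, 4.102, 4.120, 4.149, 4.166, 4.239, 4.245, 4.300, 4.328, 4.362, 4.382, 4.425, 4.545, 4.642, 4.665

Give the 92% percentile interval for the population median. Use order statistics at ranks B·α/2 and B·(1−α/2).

(3.165, 4.545)

α = 0.08; lower rank = 50 × 0.040 = 2; upper rank = 50 × 0.960 = 48.
The 2nd smallest replicate is 3.165; the 48th is 4.545.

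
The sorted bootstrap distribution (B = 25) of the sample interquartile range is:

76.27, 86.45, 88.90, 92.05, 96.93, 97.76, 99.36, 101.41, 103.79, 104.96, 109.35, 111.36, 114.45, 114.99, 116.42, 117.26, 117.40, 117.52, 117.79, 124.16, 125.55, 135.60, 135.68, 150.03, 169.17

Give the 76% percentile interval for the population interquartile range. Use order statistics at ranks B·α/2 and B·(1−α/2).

(88.90, 135.60)

α = 0.24; lower rank = 25 × 0.120 = 3; upper rank = 25 × 0.880 = 22.
The 3rd smallest replicate is 88.90; the 22nd is 135.60.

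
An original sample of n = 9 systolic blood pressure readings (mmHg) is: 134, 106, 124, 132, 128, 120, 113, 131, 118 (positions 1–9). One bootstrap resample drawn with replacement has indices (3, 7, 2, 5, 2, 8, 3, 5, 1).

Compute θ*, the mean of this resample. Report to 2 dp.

Resample values: 124, 113, 106, 128, 106, 131, 124, 128, 134.
Mean = (124 + 113 + 106 + 128 + 106 + 131 + 124 + 128 + 134) / 9 = 1094.0 / 9 = 121.56

θ* = 121.56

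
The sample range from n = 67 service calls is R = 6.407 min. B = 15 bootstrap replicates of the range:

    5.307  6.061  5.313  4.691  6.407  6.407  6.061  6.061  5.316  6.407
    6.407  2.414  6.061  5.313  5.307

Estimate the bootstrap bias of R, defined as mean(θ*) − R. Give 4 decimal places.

bias = −0.8381

mean(θ*) = (5.307 + 6.061 + 5.313 + 4.691 + 6.407 + 6.407 + 6.061 + 6.061 + 5.316 + 6.407 + 6.407 + 2.414 + 6.061 + 5.313 + 5.307) / 15 = 5.56887
bias = 5.56887 − 6.407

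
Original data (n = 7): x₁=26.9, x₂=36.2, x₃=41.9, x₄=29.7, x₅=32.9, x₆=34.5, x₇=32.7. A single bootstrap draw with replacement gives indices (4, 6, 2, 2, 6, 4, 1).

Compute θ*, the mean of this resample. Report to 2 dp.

θ* = 32.53

Resample values: 29.7, 34.5, 36.2, 36.2, 34.5, 29.7, 26.9.
Mean = (29.7 + 34.5 + 36.2 + 36.2 + 34.5 + 29.7 + 26.9) / 7 = 227.70 / 7 = 32.53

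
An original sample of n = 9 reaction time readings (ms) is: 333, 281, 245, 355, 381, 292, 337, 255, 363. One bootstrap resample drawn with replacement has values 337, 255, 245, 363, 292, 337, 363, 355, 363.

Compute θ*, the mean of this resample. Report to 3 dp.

Mean = (337 + 255 + 245 + 363 + 292 + 337 + 363 + 355 + 363) / 9 = 2910.0 / 9 = 323.333

θ* = 323.333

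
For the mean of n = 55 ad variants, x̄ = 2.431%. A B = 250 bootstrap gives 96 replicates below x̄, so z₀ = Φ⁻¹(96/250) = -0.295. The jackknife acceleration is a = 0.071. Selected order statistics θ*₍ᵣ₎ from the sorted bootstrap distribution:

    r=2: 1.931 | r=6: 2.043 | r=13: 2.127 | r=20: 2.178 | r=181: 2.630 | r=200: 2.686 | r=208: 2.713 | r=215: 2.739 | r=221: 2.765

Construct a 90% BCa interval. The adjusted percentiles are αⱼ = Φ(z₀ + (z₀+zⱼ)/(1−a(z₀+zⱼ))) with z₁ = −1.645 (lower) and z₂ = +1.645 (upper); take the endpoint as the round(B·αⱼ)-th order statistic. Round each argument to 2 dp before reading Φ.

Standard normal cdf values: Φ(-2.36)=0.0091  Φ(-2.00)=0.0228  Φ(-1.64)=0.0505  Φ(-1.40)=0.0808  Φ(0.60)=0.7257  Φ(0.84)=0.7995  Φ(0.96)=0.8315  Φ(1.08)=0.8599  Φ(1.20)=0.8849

(2.043, 2.765)

Lower: z₀ + z₁ = -0.295 + (-1.645) = -1.940; 1 − a(z₀+z₁) = 1 − (0.071)(-1.940) = 1.1377; argument = -0.295 + (-1.940)/1.1377 = -2.0001 → -2.00.
α₁ = Φ(-2.00) = 0.0228; rank = round(250 × 0.0228) = 6; θ*₍6₎ = 2.043.
Upper: z₀ + z₂ = 1.350; 1 − a(z₀+z₂) = 0.9042; argument = 1.1981 → 1.20; α₂ = 0.8849; rank = 221; θ*₍221₎ = 2.765.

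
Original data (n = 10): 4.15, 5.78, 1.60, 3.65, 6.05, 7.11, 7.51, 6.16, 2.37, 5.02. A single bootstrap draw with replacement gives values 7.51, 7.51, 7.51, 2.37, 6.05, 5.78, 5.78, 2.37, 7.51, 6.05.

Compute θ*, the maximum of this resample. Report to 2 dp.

θ* = 7.51

Maximum = 7.51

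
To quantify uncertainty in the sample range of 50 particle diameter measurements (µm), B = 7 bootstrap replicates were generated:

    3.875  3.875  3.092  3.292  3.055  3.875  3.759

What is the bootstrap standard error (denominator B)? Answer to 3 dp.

SE* = 0.355

Bootstrap SE is the standard deviation of the 7 replicate ranges.
Mean of replicates: (3.875 + 3.875 + 3.092 + 3.292 + 3.055 + 3.875 + 3.759) / 7 = 24.8230 / 7 = 3.5461
Sum of squared deviations: (+0.3289)² + (+0.3289)² + (−0.4541)² + (−0.2541)² + (−0.4911)² + (+0.3289)² + (+0.2129)² = 0.8818
Variance = 0.8818 / 7 = 0.1260
SE* = √0.1260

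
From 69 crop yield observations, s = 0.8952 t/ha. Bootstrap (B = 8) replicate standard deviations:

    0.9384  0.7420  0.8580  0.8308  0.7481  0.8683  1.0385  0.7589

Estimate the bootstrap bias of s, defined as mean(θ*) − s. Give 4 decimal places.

mean(θ*) = (0.9384 + 0.7420 + 0.8580 + 0.8308 + 0.7481 + 0.8683 + 1.0385 + 0.7589) / 8 = 0.84787
bias = 0.84787 − 0.8952

bias = −0.0473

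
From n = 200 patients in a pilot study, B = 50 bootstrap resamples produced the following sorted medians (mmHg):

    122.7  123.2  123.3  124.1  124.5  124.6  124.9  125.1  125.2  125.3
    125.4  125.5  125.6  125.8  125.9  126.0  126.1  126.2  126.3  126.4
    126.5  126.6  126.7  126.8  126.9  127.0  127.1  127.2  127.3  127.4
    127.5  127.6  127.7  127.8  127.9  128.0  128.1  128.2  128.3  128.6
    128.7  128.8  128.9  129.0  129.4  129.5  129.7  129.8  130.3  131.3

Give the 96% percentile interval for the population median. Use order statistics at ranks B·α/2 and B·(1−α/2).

α = 0.04; lower rank = 50 × 0.020 = 1; upper rank = 50 × 0.980 = 49.
The 1st smallest replicate is 122.7; the 49th is 130.3.

(122.7, 130.3)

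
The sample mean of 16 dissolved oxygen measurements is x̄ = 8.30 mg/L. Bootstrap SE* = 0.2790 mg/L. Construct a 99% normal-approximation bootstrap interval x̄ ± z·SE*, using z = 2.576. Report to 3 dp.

(7.581, 9.019)

Margin = 2.576 × 0.2790 = 0.7187
Interval: 8.30 ± 0.7187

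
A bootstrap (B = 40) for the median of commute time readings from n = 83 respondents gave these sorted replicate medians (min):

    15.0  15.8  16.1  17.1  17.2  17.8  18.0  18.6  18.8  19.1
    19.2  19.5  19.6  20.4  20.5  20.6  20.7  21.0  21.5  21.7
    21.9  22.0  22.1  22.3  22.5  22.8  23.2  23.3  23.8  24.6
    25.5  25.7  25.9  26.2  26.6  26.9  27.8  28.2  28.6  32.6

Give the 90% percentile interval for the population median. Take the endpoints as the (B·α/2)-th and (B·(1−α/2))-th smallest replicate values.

(15.8, 28.2)

α = 0.10; lower rank = 40 × 0.050 = 2; upper rank = 40 × 0.950 = 38.
The 2nd smallest replicate is 15.8; the 38th is 28.2.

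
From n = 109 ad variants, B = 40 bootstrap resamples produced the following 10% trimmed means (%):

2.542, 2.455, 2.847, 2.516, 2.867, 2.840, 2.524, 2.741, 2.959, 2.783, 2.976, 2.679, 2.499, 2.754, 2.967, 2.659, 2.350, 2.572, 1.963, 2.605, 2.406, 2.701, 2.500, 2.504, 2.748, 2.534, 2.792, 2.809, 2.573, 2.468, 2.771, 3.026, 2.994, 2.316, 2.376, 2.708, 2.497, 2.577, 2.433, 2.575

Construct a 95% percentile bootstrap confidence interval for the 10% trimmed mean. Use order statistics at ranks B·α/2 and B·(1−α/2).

Sorted replicates: 1.963, 2.316, 2.350, 2.376, 2.406, 2.433, 2.455, 2.468, 2.497, 2.499, 2.500, 2.504, 2.516, 2.524, 2.534, 2.542, 2.572, 2.573, 2.575, 2.577, 2.605, 2.659, 2.679, 2.701, 2.708, 2.741, 2.748, 2.754, 2.771, 2.783, 2.792, 2.809, 2.840, 2.847, 2.867, 2.959, 2.967, 2.976, 2.994, 3.026
α = 0.05; lower rank = 40 × 0.025 = 1; upper rank = 40 × 0.975 = 39.
The 1st smallest replicate is 1.963; the 39th is 2.994.

(1.963, 2.994)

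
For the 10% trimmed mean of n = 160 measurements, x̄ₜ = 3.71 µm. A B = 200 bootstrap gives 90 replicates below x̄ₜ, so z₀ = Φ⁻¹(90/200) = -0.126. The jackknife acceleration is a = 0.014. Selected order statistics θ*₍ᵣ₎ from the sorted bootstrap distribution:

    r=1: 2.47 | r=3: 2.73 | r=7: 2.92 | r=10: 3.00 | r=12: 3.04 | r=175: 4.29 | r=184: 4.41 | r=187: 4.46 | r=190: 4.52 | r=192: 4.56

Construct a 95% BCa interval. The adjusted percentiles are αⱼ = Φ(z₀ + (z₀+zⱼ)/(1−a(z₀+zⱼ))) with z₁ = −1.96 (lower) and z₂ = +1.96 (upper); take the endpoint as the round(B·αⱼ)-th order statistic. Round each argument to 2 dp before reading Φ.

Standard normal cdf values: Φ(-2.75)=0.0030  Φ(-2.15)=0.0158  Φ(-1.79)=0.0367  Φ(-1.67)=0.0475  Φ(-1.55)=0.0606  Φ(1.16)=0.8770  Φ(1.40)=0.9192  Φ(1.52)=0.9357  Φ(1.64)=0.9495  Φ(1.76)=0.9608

Lower: z₀ + z₁ = -0.126 + (-1.960) = -2.086; 1 − a(z₀+z₁) = 1 − (0.014)(-2.086) = 1.0292; argument = -0.126 + (-2.086)/1.0292 = -2.1528 → -2.15.
α₁ = Φ(-2.15) = 0.0158; rank = round(200 × 0.0158) = 3; θ*₍3₎ = 2.73.
Upper: z₀ + z₂ = 1.834; 1 − a(z₀+z₂) = 0.9743; argument = 1.7563 → 1.76; α₂ = 0.9608; rank = 192; θ*₍192₎ = 4.56.

(2.73, 4.56)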